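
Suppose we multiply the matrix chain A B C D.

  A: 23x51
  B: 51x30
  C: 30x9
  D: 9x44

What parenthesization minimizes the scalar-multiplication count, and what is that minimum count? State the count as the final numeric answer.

Adjacent pairs: AB = 23·51·30 = 35190; BC = 51·30·9 = 13770; CD = 30·9·44 = 11880.
Length 3: A..C: k=1: 0+13770+23·51·9=24327; k=2: 35190+0+23·30·9=41400 → min 24327 | B..D: k=2: 0+11880+51·30·44=79200; k=3: 13770+0+51·9·44=33966 → min 33966.
Length 4: A..D: k=1: 0+33966+23·51·44=85578; k=2: 35190+11880+23·30·44=77430; k=3: 24327+0+23·9·44=33435 → min 33435.
Optimal parenthesization: ((A (B C)) D) with cost 33435.

33435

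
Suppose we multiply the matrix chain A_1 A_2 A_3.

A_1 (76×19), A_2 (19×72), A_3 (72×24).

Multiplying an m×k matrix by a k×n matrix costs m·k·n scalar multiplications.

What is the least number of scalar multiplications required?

Order (A_1 (A_2 A_3)): (A_2 A_3): 19×72 by 72×24 → 19×24, cost 19·72·24 = 32832; (A_1 (A_2 A_3)): 76×19 by 19×24 → 76×24, cost 76·19·24 = 34656; cumulative 67488. Total 67488.
Order ((A_1 A_2) A_3): (A_1 A_2): 76×19 by 19×72 → 76×72, cost 76·19·72 = 103968; ((A_1 A_2) A_3): 76×72 by 72×24 → 76×24, cost 76·72·24 = 131328; cumulative 235296. Total 235296.
Minimum: 67488.

67488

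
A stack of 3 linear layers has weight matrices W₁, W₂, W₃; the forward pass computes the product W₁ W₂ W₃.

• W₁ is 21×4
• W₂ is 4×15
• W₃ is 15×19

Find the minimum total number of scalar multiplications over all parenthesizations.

Order (W₁ (W₂ W₃)): (W₂ W₃): 4×15 by 15×19 → 4×19, cost 4·15·19 = 1140; (W₁ (W₂ W₃)): 21×4 by 4×19 → 21×19, cost 21·4·19 = 1596; cumulative 2736. Total 2736.
Order ((W₁ W₂) W₃): (W₁ W₂): 21×4 by 4×15 → 21×15, cost 21·4·15 = 1260; ((W₁ W₂) W₃): 21×15 by 15×19 → 21×19, cost 21·15·19 = 5985; cumulative 7245. Total 7245.
Minimum: 2736.

2736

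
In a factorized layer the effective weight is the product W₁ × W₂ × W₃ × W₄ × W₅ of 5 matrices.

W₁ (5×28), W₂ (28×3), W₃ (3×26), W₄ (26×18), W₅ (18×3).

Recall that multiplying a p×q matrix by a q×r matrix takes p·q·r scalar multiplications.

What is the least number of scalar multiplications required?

Adjacent pairs: W₁W₂ = 5·28·3 = 420; W₂W₃ = 28·3·26 = 2184; W₃W₄ = 3·26·18 = 1404; W₄W₅ = 26·18·3 = 1404.
Length 3: W₁..W₃: k=1: 0+2184+5·28·26=5824; k=2: 420+0+5·3·26=810 → min 810 | W₂..W₄: k=2: 0+1404+28·3·18=2916; k=3: 2184+0+28·26·18=15288 → min 2916 | W₃..W₅: k=3: 0+1404+3·26·3=1638; k=4: 1404+0+3·18·3=1566 → min 1566.
Length 4: W₁..W₄: k=1: 0+2916+5·28·18=5436; k=2: 420+1404+5·3·18=2094; k=3: 810+0+5·26·18=3150 → min 2094 | W₂..W₅: k=2: 0+1566+28·3·3=1818; k=3: 2184+1404+28·26·3=5772; k=4: 2916+0+28·18·3=4428 → min 1818.
Length 5: W₁..W₅: k=1: 0+1818+5·28·3=2238; k=2: 420+1566+5·3·3=2031; k=3: 810+1404+5·26·3=2604; k=4: 2094+0+5·18·3=2364 → min 2031.
Optimal order: ((W₁ × W₂) × ((W₃ × W₄) × W₅)) with cost 2031.

2031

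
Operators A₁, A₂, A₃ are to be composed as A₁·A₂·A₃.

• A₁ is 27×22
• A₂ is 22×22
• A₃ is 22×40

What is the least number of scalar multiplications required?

36828

Order (A₁·(A₂·A₃)): (A₂·A₃): 22×22 by 22×40 → 22×40, cost 22·22·40 = 19360; (A₁·(A₂·A₃)): 27×22 by 22×40 → 27×40, cost 27·22·40 = 23760; cumulative 43120. Total 43120.
Order ((A₁·A₂)·A₃): (A₁·A₂): 27×22 by 22×22 → 27×22, cost 27·22·22 = 13068; ((A₁·A₂)·A₃): 27×22 by 22×40 → 27×40, cost 27·22·40 = 23760; cumulative 36828. Total 36828.
Minimum: 36828.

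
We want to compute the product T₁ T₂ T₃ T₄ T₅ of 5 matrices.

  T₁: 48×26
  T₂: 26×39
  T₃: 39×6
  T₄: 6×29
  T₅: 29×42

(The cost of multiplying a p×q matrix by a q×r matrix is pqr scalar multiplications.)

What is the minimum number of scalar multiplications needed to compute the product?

32976

Adjacent pairs: T₁T₂ = 48·26·39 = 48672; T₂T₃ = 26·39·6 = 6084; T₃T₄ = 39·6·29 = 6786; T₄T₅ = 6·29·42 = 7308.
Length 3: T₁..T₃: k=1: 0+6084+48·26·6=13572; k=2: 48672+0+48·39·6=59904 → min 13572 | T₂..T₄: k=2: 0+6786+26·39·29=36192; k=3: 6084+0+26·6·29=10608 → min 10608 | T₃..T₅: k=3: 0+7308+39·6·42=17136; k=4: 6786+0+39·29·42=54288 → min 17136.
Length 4: T₁..T₄: k=1: 0+10608+48·26·29=46800; k=2: 48672+6786+48·39·29=109746; k=3: 13572+0+48·6·29=21924 → min 21924 | T₂..T₅: k=2: 0+17136+26·39·42=59724; k=3: 6084+7308+26·6·42=19944; k=4: 10608+0+26·29·42=42276 → min 19944.
Length 5: T₁..T₅: k=1: 0+19944+48·26·42=72360; k=2: 48672+17136+48·39·42=144432; k=3: 13572+7308+48·6·42=32976; k=4: 21924+0+48·29·42=80388 → min 32976.
Optimal order: ((T₁ (T₂ T₃)) (T₄ T₅)) with cost 32976.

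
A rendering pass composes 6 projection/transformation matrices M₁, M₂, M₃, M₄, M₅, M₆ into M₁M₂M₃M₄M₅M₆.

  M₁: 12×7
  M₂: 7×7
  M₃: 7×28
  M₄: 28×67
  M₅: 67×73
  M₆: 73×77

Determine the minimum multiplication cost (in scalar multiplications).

Adjacent pairs: M₁M₂ = 12·7·7 = 588; M₂M₃ = 7·7·28 = 1372; M₃M₄ = 7·28·67 = 13132; M₄M₅ = 28·67·73 = 136948; M₅M₆ = 67·73·77 = 376607.
Length 3: M₁..M₃: k=1: 0+1372+12·7·28=3724; k=2: 588+0+12·7·28=2940 → min 2940 | M₂..M₄: k=2: 0+13132+7·7·67=16415; k=3: 1372+0+7·28·67=14504 → min 14504 | M₃..M₅: k=3: 0+136948+7·28·73=151256; k=4: 13132+0+7·67·73=47369 → min 47369 | M₄..M₆: k=4: 0+376607+28·67·77=521059; k=5: 136948+0+28·73·77=294336 → min 294336.
Length 4: M₁..M₄: k=1: 0+14504+12·7·67=20132; k=2: 588+13132+12·7·67=19348; k=3: 2940+0+12·28·67=25452 → min 19348 | M₂..M₅: k=2: 0+47369+7·7·73=50946; k=3: 1372+136948+7·28·73=152628; k=4: 14504+0+7·67·73=48741 → min 48741 | M₃..M₆: k=3: 0+294336+7·28·77=309428; k=4: 13132+376607+7·67·77=425852; k=5: 47369+0+7·73·77=86716 → min 86716.
Length 5: M₁..M₅: k=1: 0+48741+12·7·73=54873; k=2: 588+47369+12·7·73=54089; k=3: 2940+136948+12·28·73=164416; k=4: 19348+0+12·67·73=78040 → min 54089 | M₂..M₆: k=2: 0+86716+7·7·77=90489; k=3: 1372+294336+7·28·77=310800; k=4: 14504+376607+7·67·77=427224; k=5: 48741+0+7·73·77=88088 → min 88088.
Length 6: M₁..M₆: k=1: 0+88088+12·7·77=94556; k=2: 588+86716+12·7·77=93772; k=3: 2940+294336+12·28·77=323148; k=4: 19348+376607+12·67·77=457863; k=5: 54089+0+12·73·77=121541 → min 93772.
Optimal order: ((M₁M₂)(((M₃M₄)M₅)M₆)) with cost 93772.

93772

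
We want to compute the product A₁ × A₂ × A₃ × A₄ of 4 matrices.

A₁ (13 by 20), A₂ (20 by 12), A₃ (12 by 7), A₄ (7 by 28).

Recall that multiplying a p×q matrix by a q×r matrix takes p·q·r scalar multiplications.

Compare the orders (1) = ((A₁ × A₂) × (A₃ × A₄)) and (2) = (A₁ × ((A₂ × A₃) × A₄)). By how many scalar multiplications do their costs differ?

Order (1) = ((A₁ × A₂) × (A₃ × A₄)): (A₁ × A₂): 13×20 by 20×12 → 13×12, cost 13·20·12 = 3120; (A₃ × A₄): 12×7 by 7×28 → 12×28, cost 12·7·28 = 2352; ((A₁ × A₂) × (A₃ × A₄)): 13×12 by 12×28 → 13×28, cost 13·12·28 = 4368; cumulative 9840. Total 9840.
Order (2) = (A₁ × ((A₂ × A₃) × A₄)): (A₂ × A₃): 20×12 by 12×7 → 20×7, cost 20·12·7 = 1680; ((A₂ × A₃) × A₄): 20×7 by 7×28 → 20×28, cost 20·7·28 = 3920; cumulative 5600; (A₁ × ((A₂ × A₃) × A₄)): 13×20 by 20×28 → 13×28, cost 13·20·28 = 7280; cumulative 12880. Total 12880.
Difference: |9840 − 12880| = 3040.

3040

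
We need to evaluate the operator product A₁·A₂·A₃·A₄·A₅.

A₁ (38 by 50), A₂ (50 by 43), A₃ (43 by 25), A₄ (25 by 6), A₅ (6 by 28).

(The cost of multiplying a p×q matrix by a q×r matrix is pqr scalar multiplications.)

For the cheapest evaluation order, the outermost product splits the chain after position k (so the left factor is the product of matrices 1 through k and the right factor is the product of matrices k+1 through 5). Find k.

Adjacent pairs: A₁A₂ = 38·50·43 = 81700; A₂A₃ = 50·43·25 = 53750; A₃A₄ = 43·25·6 = 6450; A₄A₅ = 25·6·28 = 4200.
Length 3: A₁..A₃: k=1: 0+53750+38·50·25=101250; k=2: 81700+0+38·43·25=122550 → min 101250 | A₂..A₄: k=2: 0+6450+50·43·6=19350; k=3: 53750+0+50·25·6=61250 → min 19350 | A₃..A₅: k=3: 0+4200+43·25·28=34300; k=4: 6450+0+43·6·28=13674 → min 13674.
Length 4: A₁..A₄: k=1: 0+19350+38·50·6=30750; k=2: 81700+6450+38·43·6=97954; k=3: 101250+0+38·25·6=106950 → min 30750 | A₂..A₅: k=2: 0+13674+50·43·28=73874; k=3: 53750+4200+50·25·28=92950; k=4: 19350+0+50·6·28=27750 → min 27750.
Top-level splits: k=1: (A₁..A₁)·(A₂..A₅) → 0+27750+38·50·28 = 80950; k=2: (A₁..A₂)·(A₃..A₅) → 81700+13674+38·43·28 = 141126; k=3: (A₁..A₃)·(A₄..A₅) → 101250+4200+38·25·28 = 132050; k=4: (A₁..A₄)·(A₅..A₅) → 30750+0+38·6·28 = 37134.
Best split is after A₄, i.e. k = 4.

4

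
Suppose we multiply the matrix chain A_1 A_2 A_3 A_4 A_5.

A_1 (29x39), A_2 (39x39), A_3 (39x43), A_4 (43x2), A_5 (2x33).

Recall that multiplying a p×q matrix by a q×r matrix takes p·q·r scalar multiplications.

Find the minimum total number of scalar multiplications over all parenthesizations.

Adjacent pairs: A_1A_2 = 29·39·39 = 44109; A_2A_3 = 39·39·43 = 65403; A_3A_4 = 39·43·2 = 3354; A_4A_5 = 43·2·33 = 2838.
Length 3: A_1..A_3: k=1: 0+65403+29·39·43=114036; k=2: 44109+0+29·39·43=92742 → min 92742 | A_2..A_4: k=2: 0+3354+39·39·2=6396; k=3: 65403+0+39·43·2=68757 → min 6396 | A_3..A_5: k=3: 0+2838+39·43·33=58179; k=4: 3354+0+39·2·33=5928 → min 5928.
Length 4: A_1..A_4: k=1: 0+6396+29·39·2=8658; k=2: 44109+3354+29·39·2=49725; k=3: 92742+0+29·43·2=95236 → min 8658 | A_2..A_5: k=2: 0+5928+39·39·33=56121; k=3: 65403+2838+39·43·33=123582; k=4: 6396+0+39·2·33=8970 → min 8970.
Length 5: A_1..A_5: k=1: 0+8970+29·39·33=46293; k=2: 44109+5928+29·39·33=87360; k=3: 92742+2838+29·43·33=136731; k=4: 8658+0+29·2·33=10572 → min 10572.
Optimal order: ((A_1 (A_2 (A_3 A_4))) A_5) with cost 10572.

10572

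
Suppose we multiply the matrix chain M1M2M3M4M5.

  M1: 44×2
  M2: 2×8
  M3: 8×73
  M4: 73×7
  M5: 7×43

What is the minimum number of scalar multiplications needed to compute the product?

6576

Adjacent pairs: M1M2 = 44·2·8 = 704; M2M3 = 2·8·73 = 1168; M3M4 = 8·73·7 = 4088; M4M5 = 73·7·43 = 21973.
Length 3: M1..M3: k=1: 0+1168+44·2·73=7592; k=2: 704+0+44·8·73=26400 → min 7592 | M2..M4: k=2: 0+4088+2·8·7=4200; k=3: 1168+0+2·73·7=2190 → min 2190 | M3..M5: k=3: 0+21973+8·73·43=47085; k=4: 4088+0+8·7·43=6496 → min 6496.
Length 4: M1..M4: k=1: 0+2190+44·2·7=2806; k=2: 704+4088+44·8·7=7256; k=3: 7592+0+44·73·7=30076 → min 2806 | M2..M5: k=2: 0+6496+2·8·43=7184; k=3: 1168+21973+2·73·43=29419; k=4: 2190+0+2·7·43=2792 → min 2792.
Length 5: M1..M5: k=1: 0+2792+44·2·43=6576; k=2: 704+6496+44·8·43=22336; k=3: 7592+21973+44·73·43=167681; k=4: 2806+0+44·7·43=16050 → min 6576.
Optimal order: (M1(((M2M3)M4)M5)) with cost 6576.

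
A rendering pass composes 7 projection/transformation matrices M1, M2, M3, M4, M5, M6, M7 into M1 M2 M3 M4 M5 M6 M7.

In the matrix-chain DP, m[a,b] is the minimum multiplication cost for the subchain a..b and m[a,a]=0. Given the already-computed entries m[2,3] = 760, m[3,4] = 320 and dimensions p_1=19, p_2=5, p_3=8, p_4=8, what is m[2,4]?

m[2,4] = min over k∈[2,3] of m[2,k]+m[k+1,4]+p_{1}·p_k·p_{4}.
k=2: 0 + 320 + 19·5·8 = 1080; k=3: 760 + 0 + 19·8·8 = 1976.
Minimum: 1080 at k=2.

1080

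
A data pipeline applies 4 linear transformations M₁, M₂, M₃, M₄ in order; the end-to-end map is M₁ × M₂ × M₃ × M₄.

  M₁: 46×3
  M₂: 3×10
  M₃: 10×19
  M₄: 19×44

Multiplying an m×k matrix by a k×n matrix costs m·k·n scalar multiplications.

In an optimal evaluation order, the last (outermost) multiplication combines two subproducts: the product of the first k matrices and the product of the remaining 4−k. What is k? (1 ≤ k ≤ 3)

Adjacent pairs: M₁M₂ = 46·3·10 = 1380; M₂M₃ = 3·10·19 = 570; M₃M₄ = 10·19·44 = 8360.
Length 3: M₁..M₃: k=1: 0+570+46·3·19=3192; k=2: 1380+0+46·10·19=10120 → min 3192 | M₂..M₄: k=2: 0+8360+3·10·44=9680; k=3: 570+0+3·19·44=3078 → min 3078.
Top-level splits: k=1: (M₁..M₁)·(M₂..M₄) → 0+3078+46·3·44 = 9150; k=2: (M₁..M₂)·(M₃..M₄) → 1380+8360+46·10·44 = 29980; k=3: (M₁..M₃)·(M₄..M₄) → 3192+0+46·19·44 = 41648.
Best split is after M₁, i.e. k = 1.

1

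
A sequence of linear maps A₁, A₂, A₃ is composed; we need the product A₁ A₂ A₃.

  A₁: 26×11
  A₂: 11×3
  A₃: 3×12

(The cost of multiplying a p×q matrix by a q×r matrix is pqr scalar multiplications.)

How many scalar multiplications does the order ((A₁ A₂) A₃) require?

1794

(A₁ A₂): 26×11 by 11×3 → 26×3, cost 26·11·3 = 858
((A₁ A₂) A₃): 26×3 by 3×12 → 26×12, cost 26·3·12 = 936; cumulative 1794
Total: 1794 scalar multiplications.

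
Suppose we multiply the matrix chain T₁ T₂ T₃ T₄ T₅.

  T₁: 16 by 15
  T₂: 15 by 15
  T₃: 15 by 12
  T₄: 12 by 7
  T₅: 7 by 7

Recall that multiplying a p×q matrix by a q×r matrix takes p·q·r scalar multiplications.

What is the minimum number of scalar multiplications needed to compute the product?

5103

Adjacent pairs: T₁T₂ = 16·15·15 = 3600; T₂T₃ = 15·15·12 = 2700; T₃T₄ = 15·12·7 = 1260; T₄T₅ = 12·7·7 = 588.
Length 3: T₁..T₃: k=1: 0+2700+16·15·12=5580; k=2: 3600+0+16·15·12=6480 → min 5580 | T₂..T₄: k=2: 0+1260+15·15·7=2835; k=3: 2700+0+15·12·7=3960 → min 2835 | T₃..T₅: k=3: 0+588+15·12·7=1848; k=4: 1260+0+15·7·7=1995 → min 1848.
Length 4: T₁..T₄: k=1: 0+2835+16·15·7=4515; k=2: 3600+1260+16·15·7=6540; k=3: 5580+0+16·12·7=6924 → min 4515 | T₂..T₅: k=2: 0+1848+15·15·7=3423; k=3: 2700+588+15·12·7=4548; k=4: 2835+0+15·7·7=3570 → min 3423.
Length 5: T₁..T₅: k=1: 0+3423+16·15·7=5103; k=2: 3600+1848+16·15·7=7128; k=3: 5580+588+16·12·7=7512; k=4: 4515+0+16·7·7=5299 → min 5103.
Optimal order: (T₁ (T₂ (T₃ (T₄ T₅)))) with cost 5103.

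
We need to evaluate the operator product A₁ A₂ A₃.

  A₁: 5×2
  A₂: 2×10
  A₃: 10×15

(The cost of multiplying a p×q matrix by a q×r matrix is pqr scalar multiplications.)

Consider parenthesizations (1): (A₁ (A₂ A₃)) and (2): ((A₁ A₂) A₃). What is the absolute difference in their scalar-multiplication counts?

400

Order (1) = (A₁ (A₂ A₃)): (A₂ A₃): 2×10 by 10×15 → 2×15, cost 2·10·15 = 300; (A₁ (A₂ A₃)): 5×2 by 2×15 → 5×15, cost 5·2·15 = 150; cumulative 450. Total 450.
Order (2) = ((A₁ A₂) A₃): (A₁ A₂): 5×2 by 2×10 → 5×10, cost 5·2·10 = 100; ((A₁ A₂) A₃): 5×10 by 10×15 → 5×15, cost 5·10·15 = 750; cumulative 850. Total 850.
Difference: |450 − 850| = 400.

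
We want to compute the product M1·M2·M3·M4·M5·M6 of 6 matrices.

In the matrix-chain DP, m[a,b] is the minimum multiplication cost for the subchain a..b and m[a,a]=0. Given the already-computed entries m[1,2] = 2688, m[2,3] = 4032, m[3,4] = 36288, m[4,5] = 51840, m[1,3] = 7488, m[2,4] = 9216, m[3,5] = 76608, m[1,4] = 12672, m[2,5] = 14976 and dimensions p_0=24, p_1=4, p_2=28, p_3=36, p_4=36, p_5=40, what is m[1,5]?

18816

m[1,5] = min over k∈[1,4] of m[1,k]+m[k+1,5]+p_{0}·p_k·p_{5}.
k=1: 0 + 14976 + 24·4·40 = 18816; k=2: 2688 + 76608 + 24·28·40 = 106176; k=3: 7488 + 51840 + 24·36·40 = 93888; k=4: 12672 + 0 + 24·36·40 = 47232.
Minimum: 18816 at k=1.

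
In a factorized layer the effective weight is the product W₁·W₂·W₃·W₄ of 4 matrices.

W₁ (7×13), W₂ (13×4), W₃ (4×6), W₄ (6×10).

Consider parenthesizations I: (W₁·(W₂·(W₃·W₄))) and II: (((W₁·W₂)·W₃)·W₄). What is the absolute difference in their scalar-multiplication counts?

Order I = (W₁·(W₂·(W₃·W₄))): (W₃·W₄): 4×6 by 6×10 → 4×10, cost 4·6·10 = 240; (W₂·(W₃·W₄)): 13×4 by 4×10 → 13×10, cost 13·4·10 = 520; cumulative 760; (W₁·(W₂·(W₃·W₄))): 7×13 by 13×10 → 7×10, cost 7·13·10 = 910; cumulative 1670. Total 1670.
Order II = (((W₁·W₂)·W₃)·W₄): (W₁·W₂): 7×13 by 13×4 → 7×4, cost 7·13·4 = 364; ((W₁·W₂)·W₃): 7×4 by 4×6 → 7×6, cost 7·4·6 = 168; cumulative 532; (((W₁·W₂)·W₃)·W₄): 7×6 by 6×10 → 7×10, cost 7·6·10 = 420; cumulative 952. Total 952.
Difference: |1670 − 952| = 718.

718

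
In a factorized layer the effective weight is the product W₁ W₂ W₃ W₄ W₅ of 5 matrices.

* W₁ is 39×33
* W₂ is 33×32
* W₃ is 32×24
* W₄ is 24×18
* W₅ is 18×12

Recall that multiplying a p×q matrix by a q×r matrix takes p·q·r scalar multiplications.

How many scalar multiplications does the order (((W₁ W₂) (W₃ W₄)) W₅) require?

85896

(W₁ W₂): 39×33 by 33×32 → 39×32, cost 39·33·32 = 41184
(W₃ W₄): 32×24 by 24×18 → 32×18, cost 32·24·18 = 13824
((W₁ W₂) (W₃ W₄)): 39×32 by 32×18 → 39×18, cost 39·32·18 = 22464; cumulative 77472
(((W₁ W₂) (W₃ W₄)) W₅): 39×18 by 18×12 → 39×12, cost 39·18·12 = 8424; cumulative 85896
Total: 85896 scalar multiplications.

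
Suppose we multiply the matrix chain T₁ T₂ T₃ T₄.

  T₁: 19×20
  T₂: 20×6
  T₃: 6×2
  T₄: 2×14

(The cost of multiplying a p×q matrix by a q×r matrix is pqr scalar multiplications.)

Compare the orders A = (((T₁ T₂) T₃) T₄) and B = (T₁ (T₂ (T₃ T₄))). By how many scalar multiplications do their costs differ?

4128

Order A = (((T₁ T₂) T₃) T₄): (T₁ T₂): 19×20 by 20×6 → 19×6, cost 19·20·6 = 2280; ((T₁ T₂) T₃): 19×6 by 6×2 → 19×2, cost 19·6·2 = 228; cumulative 2508; (((T₁ T₂) T₃) T₄): 19×2 by 2×14 → 19×14, cost 19·2·14 = 532; cumulative 3040. Total 3040.
Order B = (T₁ (T₂ (T₃ T₄))): (T₃ T₄): 6×2 by 2×14 → 6×14, cost 6·2·14 = 168; (T₂ (T₃ T₄)): 20×6 by 6×14 → 20×14, cost 20·6·14 = 1680; cumulative 1848; (T₁ (T₂ (T₃ T₄))): 19×20 by 20×14 → 19×14, cost 19·20·14 = 5320; cumulative 7168. Total 7168.
Difference: |3040 − 7168| = 4128.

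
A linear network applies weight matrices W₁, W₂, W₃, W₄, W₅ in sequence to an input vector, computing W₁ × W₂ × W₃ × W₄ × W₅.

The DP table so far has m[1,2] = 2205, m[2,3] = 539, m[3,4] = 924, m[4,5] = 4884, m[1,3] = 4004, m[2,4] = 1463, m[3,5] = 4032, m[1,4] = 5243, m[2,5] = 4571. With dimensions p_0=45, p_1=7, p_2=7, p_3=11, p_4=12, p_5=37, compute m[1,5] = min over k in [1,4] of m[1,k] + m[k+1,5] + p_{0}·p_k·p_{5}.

m[1,5] = min over k∈[1,4] of m[1,k]+m[k+1,5]+p_{0}·p_k·p_{5}.
k=1: 0 + 4571 + 45·7·37 = 16226; k=2: 2205 + 4032 + 45·7·37 = 17892; k=3: 4004 + 4884 + 45·11·37 = 27203; k=4: 5243 + 0 + 45·12·37 = 25223.
Minimum: 16226 at k=1.

16226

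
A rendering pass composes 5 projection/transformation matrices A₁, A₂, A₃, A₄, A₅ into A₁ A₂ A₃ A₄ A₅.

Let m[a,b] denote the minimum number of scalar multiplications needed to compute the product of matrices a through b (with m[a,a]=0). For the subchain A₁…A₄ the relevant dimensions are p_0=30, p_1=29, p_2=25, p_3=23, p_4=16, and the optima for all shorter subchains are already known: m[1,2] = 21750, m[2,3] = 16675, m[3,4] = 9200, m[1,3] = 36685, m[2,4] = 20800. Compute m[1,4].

m[1,4] = min over k∈[1,3] of m[1,k]+m[k+1,4]+p_{0}·p_k·p_{4}.
k=1: 0 + 20800 + 30·29·16 = 34720; k=2: 21750 + 9200 + 30·25·16 = 42950; k=3: 36685 + 0 + 30·23·16 = 47725.
Minimum: 34720 at k=1.

34720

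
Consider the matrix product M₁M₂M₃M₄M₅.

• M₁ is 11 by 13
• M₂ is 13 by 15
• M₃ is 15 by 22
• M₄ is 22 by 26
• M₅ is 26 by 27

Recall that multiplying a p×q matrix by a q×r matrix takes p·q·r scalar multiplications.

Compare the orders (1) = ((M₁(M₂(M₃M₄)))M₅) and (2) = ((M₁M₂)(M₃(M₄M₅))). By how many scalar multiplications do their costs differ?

5864

Order (1) = ((M₁(M₂(M₃M₄)))M₅): (M₃M₄): 15×22 by 22×26 → 15×26, cost 15·22·26 = 8580; (M₂(M₃M₄)): 13×15 by 15×26 → 13×26, cost 13·15·26 = 5070; cumulative 13650; (M₁(M₂(M₃M₄))): 11×13 by 13×26 → 11×26, cost 11·13·26 = 3718; cumulative 17368; ((M₁(M₂(M₃M₄)))M₅): 11×26 by 26×27 → 11×27, cost 11·26·27 = 7722; cumulative 25090. Total 25090.
Order (2) = ((M₁M₂)(M₃(M₄M₅))): (M₁M₂): 11×13 by 13×15 → 11×15, cost 11·13·15 = 2145; (M₄M₅): 22×26 by 26×27 → 22×27, cost 22·26·27 = 15444; (M₃(M₄M₅)): 15×22 by 22×27 → 15×27, cost 15·22·27 = 8910; cumulative 24354; ((M₁M₂)(M₃(M₄M₅))): 11×15 by 15×27 → 11×27, cost 11·15·27 = 4455; cumulative 30954. Total 30954.
Difference: |25090 − 30954| = 5864.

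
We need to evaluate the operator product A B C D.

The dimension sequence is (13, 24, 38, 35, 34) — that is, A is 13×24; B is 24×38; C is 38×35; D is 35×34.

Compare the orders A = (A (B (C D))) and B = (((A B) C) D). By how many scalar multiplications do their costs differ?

42220

Order A = (A (B (C D))): (C D): 38×35 by 35×34 → 38×34, cost 38·35·34 = 45220; (B (C D)): 24×38 by 38×34 → 24×34, cost 24·38·34 = 31008; cumulative 76228; (A (B (C D))): 13×24 by 24×34 → 13×34, cost 13·24·34 = 10608; cumulative 86836. Total 86836.
Order B = (((A B) C) D): (A B): 13×24 by 24×38 → 13×38, cost 13·24·38 = 11856; ((A B) C): 13×38 by 38×35 → 13×35, cost 13·38·35 = 17290; cumulative 29146; (((A B) C) D): 13×35 by 35×34 → 13×34, cost 13·35·34 = 15470; cumulative 44616. Total 44616.
Difference: |86836 − 44616| = 42220.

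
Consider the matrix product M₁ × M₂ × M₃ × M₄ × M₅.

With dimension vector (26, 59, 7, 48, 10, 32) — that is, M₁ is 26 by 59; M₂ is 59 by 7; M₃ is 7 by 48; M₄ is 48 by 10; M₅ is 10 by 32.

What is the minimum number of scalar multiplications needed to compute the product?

22162

Adjacent pairs: M₁M₂ = 26·59·7 = 10738; M₂M₃ = 59·7·48 = 19824; M₃M₄ = 7·48·10 = 3360; M₄M₅ = 48·10·32 = 15360.
Length 3: M₁..M₃: k=1: 0+19824+26·59·48=93456; k=2: 10738+0+26·7·48=19474 → min 19474 | M₂..M₄: k=2: 0+3360+59·7·10=7490; k=3: 19824+0+59·48·10=48144 → min 7490 | M₃..M₅: k=3: 0+15360+7·48·32=26112; k=4: 3360+0+7·10·32=5600 → min 5600.
Length 4: M₁..M₄: k=1: 0+7490+26·59·10=22830; k=2: 10738+3360+26·7·10=15918; k=3: 19474+0+26·48·10=31954 → min 15918 | M₂..M₅: k=2: 0+5600+59·7·32=18816; k=3: 19824+15360+59·48·32=125808; k=4: 7490+0+59·10·32=26370 → min 18816.
Length 5: M₁..M₅: k=1: 0+18816+26·59·32=67904; k=2: 10738+5600+26·7·32=22162; k=3: 19474+15360+26·48·32=74770; k=4: 15918+0+26·10·32=24238 → min 22162.
Optimal order: ((M₁ × M₂) × ((M₃ × M₄) × M₅)) with cost 22162.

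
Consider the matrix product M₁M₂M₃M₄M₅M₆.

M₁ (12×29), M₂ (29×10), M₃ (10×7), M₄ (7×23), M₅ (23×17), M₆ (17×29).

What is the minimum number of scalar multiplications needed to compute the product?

12944

Adjacent pairs: M₁M₂ = 12·29·10 = 3480; M₂M₃ = 29·10·7 = 2030; M₃M₄ = 10·7·23 = 1610; M₄M₅ = 7·23·17 = 2737; M₅M₆ = 23·17·29 = 11339.
Length 3: M₁..M₃: k=1: 0+2030+12·29·7=4466; k=2: 3480+0+12·10·7=4320 → min 4320 | M₂..M₄: k=2: 0+1610+29·10·23=8280; k=3: 2030+0+29·7·23=6699 → min 6699 | M₃..M₅: k=3: 0+2737+10·7·17=3927; k=4: 1610+0+10·23·17=5520 → min 3927 | M₄..M₆: k=4: 0+11339+7·23·29=16008; k=5: 2737+0+7·17·29=6188 → min 6188.
Length 4: M₁..M₄: k=1: 0+6699+12·29·23=14703; k=2: 3480+1610+12·10·23=7850; k=3: 4320+0+12·7·23=6252 → min 6252 | M₂..M₅: k=2: 0+3927+29·10·17=8857; k=3: 2030+2737+29·7·17=8218; k=4: 6699+0+29·23·17=18038 → min 8218 | M₃..M₆: k=3: 0+6188+10·7·29=8218; k=4: 1610+11339+10·23·29=19619; k=5: 3927+0+10·17·29=8857 → min 8218.
Length 5: M₁..M₅: k=1: 0+8218+12·29·17=14134; k=2: 3480+3927+12·10·17=9447; k=3: 4320+2737+12·7·17=8485; k=4: 6252+0+12·23·17=10944 → min 8485 | M₂..M₆: k=2: 0+8218+29·10·29=16628; k=3: 2030+6188+29·7·29=14105; k=4: 6699+11339+29·23·29=37381; k=5: 8218+0+29·17·29=22515 → min 14105.
Length 6: M₁..M₆: k=1: 0+14105+12·29·29=24197; k=2: 3480+8218+12·10·29=15178; k=3: 4320+6188+12·7·29=12944; k=4: 6252+11339+12·23·29=25595; k=5: 8485+0+12·17·29=14401 → min 12944.
Optimal order: (((M₁M₂)M₃)((M₄M₅)M₆)) with cost 12944.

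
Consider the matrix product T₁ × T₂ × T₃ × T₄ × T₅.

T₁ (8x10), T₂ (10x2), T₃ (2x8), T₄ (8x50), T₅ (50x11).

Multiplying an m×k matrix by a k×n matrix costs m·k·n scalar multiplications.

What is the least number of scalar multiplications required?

2236

Adjacent pairs: T₁T₂ = 8·10·2 = 160; T₂T₃ = 10·2·8 = 160; T₃T₄ = 2·8·50 = 800; T₄T₅ = 8·50·11 = 4400.
Length 3: T₁..T₃: k=1: 0+160+8·10·8=800; k=2: 160+0+8·2·8=288 → min 288 | T₂..T₄: k=2: 0+800+10·2·50=1800; k=3: 160+0+10·8·50=4160 → min 1800 | T₃..T₅: k=3: 0+4400+2·8·11=4576; k=4: 800+0+2·50·11=1900 → min 1900.
Length 4: T₁..T₄: k=1: 0+1800+8·10·50=5800; k=2: 160+800+8·2·50=1760; k=3: 288+0+8·8·50=3488 → min 1760 | T₂..T₅: k=2: 0+1900+10·2·11=2120; k=3: 160+4400+10·8·11=5440; k=4: 1800+0+10·50·11=7300 → min 2120.
Length 5: T₁..T₅: k=1: 0+2120+8·10·11=3000; k=2: 160+1900+8·2·11=2236; k=3: 288+4400+8·8·11=5392; k=4: 1760+0+8·50·11=6160 → min 2236.
Optimal order: ((T₁ × T₂) × ((T₃ × T₄) × T₅)) with cost 2236.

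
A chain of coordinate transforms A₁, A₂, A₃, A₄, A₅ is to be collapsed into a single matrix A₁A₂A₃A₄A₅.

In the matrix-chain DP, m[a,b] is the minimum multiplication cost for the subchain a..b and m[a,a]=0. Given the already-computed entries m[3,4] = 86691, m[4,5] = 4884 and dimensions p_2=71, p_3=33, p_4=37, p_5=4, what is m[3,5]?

14256

m[3,5] = min over k∈[3,4] of m[3,k]+m[k+1,5]+p_{2}·p_k·p_{5}.
k=3: 0 + 4884 + 71·33·4 = 14256; k=4: 86691 + 0 + 71·37·4 = 97199.
Minimum: 14256 at k=3.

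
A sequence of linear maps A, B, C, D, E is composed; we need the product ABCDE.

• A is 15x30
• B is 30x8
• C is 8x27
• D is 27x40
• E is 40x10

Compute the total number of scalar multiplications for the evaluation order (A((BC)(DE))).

29880

(BC): 30×8 by 8×27 → 30×27, cost 30·8·27 = 6480
(DE): 27×40 by 40×10 → 27×10, cost 27·40·10 = 10800
((BC)(DE)): 30×27 by 27×10 → 30×10, cost 30·27·10 = 8100; cumulative 25380
(A((BC)(DE))): 15×30 by 30×10 → 15×10, cost 15·30·10 = 4500; cumulative 29880
Total: 29880 scalar multiplications.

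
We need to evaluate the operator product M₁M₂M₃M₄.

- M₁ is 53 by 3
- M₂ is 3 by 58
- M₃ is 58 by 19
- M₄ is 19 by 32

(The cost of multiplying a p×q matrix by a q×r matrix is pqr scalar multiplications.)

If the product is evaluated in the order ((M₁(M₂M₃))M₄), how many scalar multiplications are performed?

38551

(M₂M₃): 3×58 by 58×19 → 3×19, cost 3·58·19 = 3306
(M₁(M₂M₃)): 53×3 by 3×19 → 53×19, cost 53·3·19 = 3021; cumulative 6327
((M₁(M₂M₃))M₄): 53×19 by 19×32 → 53×32, cost 53·19·32 = 32224; cumulative 38551
Total: 38551 scalar multiplications.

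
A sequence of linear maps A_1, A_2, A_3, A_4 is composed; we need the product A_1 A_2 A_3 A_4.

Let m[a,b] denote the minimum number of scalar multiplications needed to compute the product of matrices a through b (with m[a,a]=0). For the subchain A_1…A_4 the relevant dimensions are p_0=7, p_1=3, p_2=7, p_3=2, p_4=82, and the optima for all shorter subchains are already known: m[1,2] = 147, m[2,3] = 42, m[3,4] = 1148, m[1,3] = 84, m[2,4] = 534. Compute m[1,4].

m[1,4] = min over k∈[1,3] of m[1,k]+m[k+1,4]+p_{0}·p_k·p_{4}.
k=1: 0 + 534 + 7·3·82 = 2256; k=2: 147 + 1148 + 7·7·82 = 5313; k=3: 84 + 0 + 7·2·82 = 1232.
Minimum: 1232 at k=3.

1232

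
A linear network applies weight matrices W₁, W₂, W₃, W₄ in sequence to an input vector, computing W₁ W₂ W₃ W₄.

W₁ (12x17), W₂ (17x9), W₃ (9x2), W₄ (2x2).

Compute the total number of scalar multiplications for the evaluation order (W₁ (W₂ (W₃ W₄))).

750

(W₃ W₄): 9×2 by 2×2 → 9×2, cost 9·2·2 = 36
(W₂ (W₃ W₄)): 17×9 by 9×2 → 17×2, cost 17·9·2 = 306; cumulative 342
(W₁ (W₂ (W₃ W₄))): 12×17 by 17×2 → 12×2, cost 12·17·2 = 408; cumulative 750
Total: 750 scalar multiplications.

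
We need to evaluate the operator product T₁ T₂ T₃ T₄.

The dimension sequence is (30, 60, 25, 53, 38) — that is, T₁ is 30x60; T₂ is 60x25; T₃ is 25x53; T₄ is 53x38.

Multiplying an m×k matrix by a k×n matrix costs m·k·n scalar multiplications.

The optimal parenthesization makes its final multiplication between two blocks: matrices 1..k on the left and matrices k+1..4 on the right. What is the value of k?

2

Adjacent pairs: T₁T₂ = 30·60·25 = 45000; T₂T₃ = 60·25·53 = 79500; T₃T₄ = 25·53·38 = 50350.
Length 3: T₁..T₃: k=1: 0+79500+30·60·53=174900; k=2: 45000+0+30·25·53=84750 → min 84750 | T₂..T₄: k=2: 0+50350+60·25·38=107350; k=3: 79500+0+60·53·38=200340 → min 107350.
Top-level splits: k=1: (T₁..T₁)·(T₂..T₄) → 0+107350+30·60·38 = 175750; k=2: (T₁..T₂)·(T₃..T₄) → 45000+50350+30·25·38 = 123850; k=3: (T₁..T₃)·(T₄..T₄) → 84750+0+30·53·38 = 145170.
Best split is after T₂, i.e. k = 2.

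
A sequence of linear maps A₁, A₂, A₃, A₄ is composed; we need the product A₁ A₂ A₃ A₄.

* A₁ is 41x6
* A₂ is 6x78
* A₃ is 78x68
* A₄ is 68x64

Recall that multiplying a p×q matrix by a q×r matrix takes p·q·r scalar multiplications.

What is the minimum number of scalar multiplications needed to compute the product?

73680

Adjacent pairs: A₁A₂ = 41·6·78 = 19188; A₂A₃ = 6·78·68 = 31824; A₃A₄ = 78·68·64 = 339456.
Length 3: A₁..A₃: k=1: 0+31824+41·6·68=48552; k=2: 19188+0+41·78·68=236652 → min 48552 | A₂..A₄: k=2: 0+339456+6·78·64=369408; k=3: 31824+0+6·68·64=57936 → min 57936.
Length 4: A₁..A₄: k=1: 0+57936+41·6·64=73680; k=2: 19188+339456+41·78·64=563316; k=3: 48552+0+41·68·64=226984 → min 73680.
Optimal order: (A₁ ((A₂ A₃) A₄)) with cost 73680.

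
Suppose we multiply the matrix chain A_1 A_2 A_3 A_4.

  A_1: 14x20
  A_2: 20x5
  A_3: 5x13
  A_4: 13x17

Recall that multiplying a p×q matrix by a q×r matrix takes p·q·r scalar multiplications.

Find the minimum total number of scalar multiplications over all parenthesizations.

3695

Adjacent pairs: A_1A_2 = 14·20·5 = 1400; A_2A_3 = 20·5·13 = 1300; A_3A_4 = 5·13·17 = 1105.
Length 3: A_1..A_3: k=1: 0+1300+14·20·13=4940; k=2: 1400+0+14·5·13=2310 → min 2310 | A_2..A_4: k=2: 0+1105+20·5·17=2805; k=3: 1300+0+20·13·17=5720 → min 2805.
Length 4: A_1..A_4: k=1: 0+2805+14·20·17=7565; k=2: 1400+1105+14·5·17=3695; k=3: 2310+0+14·13·17=5404 → min 3695.
Optimal order: ((A_1 A_2) (A_3 A_4)) with cost 3695.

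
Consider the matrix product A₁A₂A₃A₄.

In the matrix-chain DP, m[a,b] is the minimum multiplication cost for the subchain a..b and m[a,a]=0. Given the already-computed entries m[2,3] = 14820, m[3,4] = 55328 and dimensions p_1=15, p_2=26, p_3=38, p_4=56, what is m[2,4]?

m[2,4] = min over k∈[2,3] of m[2,k]+m[k+1,4]+p_{1}·p_k·p_{4}.
k=2: 0 + 55328 + 15·26·56 = 77168; k=3: 14820 + 0 + 15·38·56 = 46740.
Minimum: 46740 at k=3.

46740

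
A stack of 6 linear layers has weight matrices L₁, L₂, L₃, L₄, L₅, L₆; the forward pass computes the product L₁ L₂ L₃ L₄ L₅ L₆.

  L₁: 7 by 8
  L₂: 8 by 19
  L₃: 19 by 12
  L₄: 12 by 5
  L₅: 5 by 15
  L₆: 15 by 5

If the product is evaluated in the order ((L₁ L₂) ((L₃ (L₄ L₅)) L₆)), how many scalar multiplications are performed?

7474

(L₁ L₂): 7×8 by 8×19 → 7×19, cost 7·8·19 = 1064
(L₄ L₅): 12×5 by 5×15 → 12×15, cost 12·5·15 = 900
(L₃ (L₄ L₅)): 19×12 by 12×15 → 19×15, cost 19·12·15 = 3420; cumulative 4320
((L₃ (L₄ L₅)) L₆): 19×15 by 15×5 → 19×5, cost 19·15·5 = 1425; cumulative 5745
((L₁ L₂) ((L₃ (L₄ L₅)) L₆)): 7×19 by 19×5 → 7×5, cost 7·19·5 = 665; cumulative 7474
Total: 7474 scalar multiplications.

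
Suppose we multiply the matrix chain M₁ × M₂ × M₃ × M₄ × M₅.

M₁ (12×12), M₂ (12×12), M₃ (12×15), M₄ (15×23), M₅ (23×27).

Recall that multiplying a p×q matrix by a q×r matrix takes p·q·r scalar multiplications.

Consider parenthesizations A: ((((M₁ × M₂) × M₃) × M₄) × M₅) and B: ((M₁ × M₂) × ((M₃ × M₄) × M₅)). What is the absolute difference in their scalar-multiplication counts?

1728

Order A = ((((M₁ × M₂) × M₃) × M₄) × M₅): (M₁ × M₂): 12×12 by 12×12 → 12×12, cost 12·12·12 = 1728; ((M₁ × M₂) × M₃): 12×12 by 12×15 → 12×15, cost 12·12·15 = 2160; cumulative 3888; (((M₁ × M₂) × M₃) × M₄): 12×15 by 15×23 → 12×23, cost 12·15·23 = 4140; cumulative 8028; ((((M₁ × M₂) × M₃) × M₄) × M₅): 12×23 by 23×27 → 12×27, cost 12·23·27 = 7452; cumulative 15480. Total 15480.
Order B = ((M₁ × M₂) × ((M₃ × M₄) × M₅)): (M₁ × M₂): 12×12 by 12×12 → 12×12, cost 12·12·12 = 1728; (M₃ × M₄): 12×15 by 15×23 → 12×23, cost 12·15·23 = 4140; ((M₃ × M₄) × M₅): 12×23 by 23×27 → 12×27, cost 12·23·27 = 7452; cumulative 11592; ((M₁ × M₂) × ((M₃ × M₄) × M₅)): 12×12 by 12×27 → 12×27, cost 12·12·27 = 3888; cumulative 17208. Total 17208.
Difference: |15480 − 17208| = 1728.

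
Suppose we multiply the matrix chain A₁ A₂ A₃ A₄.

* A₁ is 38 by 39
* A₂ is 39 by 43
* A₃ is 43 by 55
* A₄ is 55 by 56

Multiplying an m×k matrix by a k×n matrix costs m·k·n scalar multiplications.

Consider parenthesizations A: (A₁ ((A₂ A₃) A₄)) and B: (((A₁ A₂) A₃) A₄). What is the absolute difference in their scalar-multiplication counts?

24711

Order A = (A₁ ((A₂ A₃) A₄)): (A₂ A₃): 39×43 by 43×55 → 39×55, cost 39·43·55 = 92235; ((A₂ A₃) A₄): 39×55 by 55×56 → 39×56, cost 39·55·56 = 120120; cumulative 212355; (A₁ ((A₂ A₃) A₄)): 38×39 by 39×56 → 38×56, cost 38·39·56 = 82992; cumulative 295347. Total 295347.
Order B = (((A₁ A₂) A₃) A₄): (A₁ A₂): 38×39 by 39×43 → 38×43, cost 38·39·43 = 63726; ((A₁ A₂) A₃): 38×43 by 43×55 → 38×55, cost 38·43·55 = 89870; cumulative 153596; (((A₁ A₂) A₃) A₄): 38×55 by 55×56 → 38×56, cost 38·55·56 = 117040; cumulative 270636. Total 270636.
Difference: |295347 − 270636| = 24711.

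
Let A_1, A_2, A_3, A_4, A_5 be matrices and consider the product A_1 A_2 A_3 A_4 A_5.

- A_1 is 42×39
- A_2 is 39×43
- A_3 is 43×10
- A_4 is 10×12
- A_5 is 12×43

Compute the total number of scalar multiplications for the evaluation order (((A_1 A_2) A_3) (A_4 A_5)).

(A_1 A_2): 42×39 by 39×43 → 42×43, cost 42·39·43 = 70434
((A_1 A_2) A_3): 42×43 by 43×10 → 42×10, cost 42·43·10 = 18060; cumulative 88494
(A_4 A_5): 10×12 by 12×43 → 10×43, cost 10·12·43 = 5160
(((A_1 A_2) A_3) (A_4 A_5)): 42×10 by 10×43 → 42×43, cost 42·10·43 = 18060; cumulative 111714
Total: 111714 scalar multiplications.

111714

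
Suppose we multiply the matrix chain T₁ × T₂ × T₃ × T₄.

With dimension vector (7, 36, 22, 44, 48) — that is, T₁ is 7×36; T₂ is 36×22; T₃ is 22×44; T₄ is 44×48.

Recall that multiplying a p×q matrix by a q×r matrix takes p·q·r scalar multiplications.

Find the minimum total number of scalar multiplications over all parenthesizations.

Adjacent pairs: T₁T₂ = 7·36·22 = 5544; T₂T₃ = 36·22·44 = 34848; T₃T₄ = 22·44·48 = 46464.
Length 3: T₁..T₃: k=1: 0+34848+7·36·44=45936; k=2: 5544+0+7·22·44=12320 → min 12320 | T₂..T₄: k=2: 0+46464+36·22·48=84480; k=3: 34848+0+36·44·48=110880 → min 84480.
Length 4: T₁..T₄: k=1: 0+84480+7·36·48=96576; k=2: 5544+46464+7·22·48=59400; k=3: 12320+0+7·44·48=27104 → min 27104.
Optimal order: (((T₁ × T₂) × T₃) × T₄) with cost 27104.

27104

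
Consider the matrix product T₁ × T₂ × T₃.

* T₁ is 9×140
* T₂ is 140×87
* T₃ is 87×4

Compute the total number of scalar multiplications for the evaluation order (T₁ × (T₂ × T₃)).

53760

(T₂ × T₃): 140×87 by 87×4 → 140×4, cost 140·87·4 = 48720
(T₁ × (T₂ × T₃)): 9×140 by 140×4 → 9×4, cost 9·140·4 = 5040; cumulative 53760
Total: 53760 scalar multiplications.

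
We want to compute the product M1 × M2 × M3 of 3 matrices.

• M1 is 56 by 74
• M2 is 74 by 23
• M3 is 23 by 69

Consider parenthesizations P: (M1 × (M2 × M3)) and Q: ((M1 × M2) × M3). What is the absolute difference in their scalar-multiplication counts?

219190

Order P = (M1 × (M2 × M3)): (M2 × M3): 74×23 by 23×69 → 74×69, cost 74·23·69 = 117438; (M1 × (M2 × M3)): 56×74 by 74×69 → 56×69, cost 56·74·69 = 285936; cumulative 403374. Total 403374.
Order Q = ((M1 × M2) × M3): (M1 × M2): 56×74 by 74×23 → 56×23, cost 56·74·23 = 95312; ((M1 × M2) × M3): 56×23 by 23×69 → 56×69, cost 56·23·69 = 88872; cumulative 184184. Total 184184.
Difference: |403374 − 184184| = 219190.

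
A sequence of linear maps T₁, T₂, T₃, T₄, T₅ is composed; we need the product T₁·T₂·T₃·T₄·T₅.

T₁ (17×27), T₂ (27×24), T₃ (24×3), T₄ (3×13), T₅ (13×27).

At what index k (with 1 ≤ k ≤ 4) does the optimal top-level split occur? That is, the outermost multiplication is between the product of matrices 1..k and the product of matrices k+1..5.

Adjacent pairs: T₁T₂ = 17·27·24 = 11016; T₂T₃ = 27·24·3 = 1944; T₃T₄ = 24·3·13 = 936; T₄T₅ = 3·13·27 = 1053.
Length 3: T₁..T₃: k=1: 0+1944+17·27·3=3321; k=2: 11016+0+17·24·3=12240 → min 3321 | T₂..T₄: k=2: 0+936+27·24·13=9360; k=3: 1944+0+27·3·13=2997 → min 2997 | T₃..T₅: k=3: 0+1053+24·3·27=2997; k=4: 936+0+24·13·27=9360 → min 2997.
Length 4: T₁..T₄: k=1: 0+2997+17·27·13=8964; k=2: 11016+936+17·24·13=17256; k=3: 3321+0+17·3·13=3984 → min 3984 | T₂..T₅: k=2: 0+2997+27·24·27=20493; k=3: 1944+1053+27·3·27=5184; k=4: 2997+0+27·13·27=12474 → min 5184.
Top-level splits: k=1: (T₁..T₁)·(T₂..T₅) → 0+5184+17·27·27 = 17577; k=2: (T₁..T₂)·(T₃..T₅) → 11016+2997+17·24·27 = 25029; k=3: (T₁..T₃)·(T₄..T₅) → 3321+1053+17·3·27 = 5751; k=4: (T₁..T₄)·(T₅..T₅) → 3984+0+17·13·27 = 9951.
Best split is after T₃, i.e. k = 3.

3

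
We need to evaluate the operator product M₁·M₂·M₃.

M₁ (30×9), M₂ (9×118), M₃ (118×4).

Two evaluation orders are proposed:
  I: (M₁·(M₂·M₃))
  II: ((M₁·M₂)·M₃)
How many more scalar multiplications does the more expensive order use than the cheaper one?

40692

Order I = (M₁·(M₂·M₃)): (M₂·M₃): 9×118 by 118×4 → 9×4, cost 9·118·4 = 4248; (M₁·(M₂·M₃)): 30×9 by 9×4 → 30×4, cost 30·9·4 = 1080; cumulative 5328. Total 5328.
Order II = ((M₁·M₂)·M₃): (M₁·M₂): 30×9 by 9×118 → 30×118, cost 30·9·118 = 31860; ((M₁·M₂)·M₃): 30×118 by 118×4 → 30×4, cost 30·118·4 = 14160; cumulative 46020. Total 46020.
Difference: |5328 − 46020| = 40692.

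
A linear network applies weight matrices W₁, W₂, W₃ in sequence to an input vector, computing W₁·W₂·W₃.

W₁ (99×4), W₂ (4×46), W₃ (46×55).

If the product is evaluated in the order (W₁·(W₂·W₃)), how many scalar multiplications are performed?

31900

(W₂·W₃): 4×46 by 46×55 → 4×55, cost 4·46·55 = 10120
(W₁·(W₂·W₃)): 99×4 by 4×55 → 99×55, cost 99·4·55 = 21780; cumulative 31900
Total: 31900 scalar multiplications.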